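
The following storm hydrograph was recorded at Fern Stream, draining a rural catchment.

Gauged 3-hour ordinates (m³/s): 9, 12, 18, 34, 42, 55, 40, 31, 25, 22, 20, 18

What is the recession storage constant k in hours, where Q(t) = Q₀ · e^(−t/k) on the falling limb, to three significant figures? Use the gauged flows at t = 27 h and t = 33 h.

k ≈ 29.9 h

On the falling limb, Q drops from 22 to 18 m³/s between t = 27 h and t = 33 h (Δt = 6 h).
k = −Δt / ln(Q₂/Q₁) = −6 / ln(18/22) = 29.9 h.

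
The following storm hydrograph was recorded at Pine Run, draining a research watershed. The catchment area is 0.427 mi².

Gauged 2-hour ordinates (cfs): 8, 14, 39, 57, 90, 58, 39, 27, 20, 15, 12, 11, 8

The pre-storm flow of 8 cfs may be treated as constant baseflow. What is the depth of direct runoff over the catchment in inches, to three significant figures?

d ≈ 2.13 in

Direct runoff: 0.0, 6.0, 31.0, 49.0, 82.0, 50.0, 31.0, 19.0, 12.0, 7.0, 4.0, 3.0, 0.0 cfs; ΣQ_DR = 294.0 cfs.
V = ΣQ_DR · Δt = 294.0 × 7200 s = 2.117 × 10^6 ft³.
Over A = 0.427 mi², depth = V / A = 2.13 in.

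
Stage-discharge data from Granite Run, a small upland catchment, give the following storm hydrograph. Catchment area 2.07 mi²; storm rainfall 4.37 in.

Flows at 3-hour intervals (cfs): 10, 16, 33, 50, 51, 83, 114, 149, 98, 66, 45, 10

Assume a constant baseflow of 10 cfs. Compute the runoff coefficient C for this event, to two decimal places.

ΣQ_DR = 605.0 cfs; V = ΣQ_DR·Δt = 6.534 × 10^6 ft³.
Runoff depth d = V / A = 1.359 in.
C = d / P = 1.359 / 4.37 = 0.31.

C ≈ 0.31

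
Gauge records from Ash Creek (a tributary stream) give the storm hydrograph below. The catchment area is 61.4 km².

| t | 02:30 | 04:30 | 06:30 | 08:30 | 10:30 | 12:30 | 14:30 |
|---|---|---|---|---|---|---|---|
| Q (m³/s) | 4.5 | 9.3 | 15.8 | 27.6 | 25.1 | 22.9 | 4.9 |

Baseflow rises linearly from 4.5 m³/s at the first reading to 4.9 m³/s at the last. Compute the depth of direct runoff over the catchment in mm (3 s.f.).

Direct runoff: 0.00, 4.73, 11.17, 22.90, 20.33, 18.07, 0.00 m³/s; ΣQ_DR = 77.20 m³/s.
V = ΣQ_DR · Δt = 77.20 × 7200 s = 5.558 × 10^5 m³.
Over A = 61.4 km², depth = V / A = 9.05 mm.

d ≈ 9.05 mm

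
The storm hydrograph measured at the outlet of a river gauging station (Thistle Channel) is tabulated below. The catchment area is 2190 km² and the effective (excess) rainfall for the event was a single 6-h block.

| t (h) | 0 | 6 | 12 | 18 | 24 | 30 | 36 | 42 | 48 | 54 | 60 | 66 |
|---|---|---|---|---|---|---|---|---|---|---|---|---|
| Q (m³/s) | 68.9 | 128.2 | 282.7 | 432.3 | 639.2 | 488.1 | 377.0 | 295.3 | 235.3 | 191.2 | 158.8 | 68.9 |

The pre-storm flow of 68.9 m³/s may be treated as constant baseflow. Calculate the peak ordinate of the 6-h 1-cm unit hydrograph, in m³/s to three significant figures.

Direct runoff: 0.0, 59.3, 213.8, 363.4, 570.3, 419.2, 308.1, 226.4, 166.4, 122.3, 89.9, 0.0 m³/s; ΣQ_DR = 2539 m³/s, peak = 570.3 m³/s.
Runoff depth d = ΣQ_DR·Δt / A = 2539 × 21600 / (2190 km²) = 25.04 mm.
The 1-cm UH is the DRH scaled by (10 mm)/d, so U_p = 570.3 × 10/25.04 = 228 m³/s.

U_p ≈ 228 m³/s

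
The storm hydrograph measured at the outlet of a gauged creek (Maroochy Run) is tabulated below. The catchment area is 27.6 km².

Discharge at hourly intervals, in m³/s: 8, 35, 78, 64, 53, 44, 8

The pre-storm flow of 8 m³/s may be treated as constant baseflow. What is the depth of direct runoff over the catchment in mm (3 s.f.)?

Direct runoff: 0.0, 27.0, 70.0, 56.0, 45.0, 36.0, 0.0 m³/s; ΣQ_DR = 234.0 m³/s.
V = ΣQ_DR · Δt = 234.0 × 3600 s = 8.424 × 10^5 m³.
Over A = 27.6 km², depth = V / A = 30.5 mm.

d ≈ 30.5 mm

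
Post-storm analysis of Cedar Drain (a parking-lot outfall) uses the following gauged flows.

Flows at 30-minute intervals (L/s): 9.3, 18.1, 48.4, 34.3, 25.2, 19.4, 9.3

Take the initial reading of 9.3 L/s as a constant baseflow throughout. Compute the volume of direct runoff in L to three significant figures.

V ≈ 1.78 × 10^5 L

Direct-runoff ordinates (Q − Q_b): 0.0, 8.8, 39.1, 25.0, 15.9, 10.1, 0.0 L/s.
ΣQ_DR = 98.90 L/s.
With Δt = 0.5 h = 1800 s, V = ΣQ_DR · Δt = 98.90 × 1800 = 1.78 × 10^5 L.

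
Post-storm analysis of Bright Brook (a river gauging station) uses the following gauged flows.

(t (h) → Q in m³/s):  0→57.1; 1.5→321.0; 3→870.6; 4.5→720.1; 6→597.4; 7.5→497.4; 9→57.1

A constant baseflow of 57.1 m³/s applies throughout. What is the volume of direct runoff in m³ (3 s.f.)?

Direct-runoff ordinates (Q − Q_b): 0.0, 263.9, 813.5, 663.0, 540.3, 440.3, 0.0 m³/s.
ΣQ_DR = 2721 m³/s.
With Δt = 1.5 h = 5400 s, V = ΣQ_DR · Δt = 2721 × 5400 = 1.47 × 10^7 m³.

V ≈ 1.47 × 10^7 m³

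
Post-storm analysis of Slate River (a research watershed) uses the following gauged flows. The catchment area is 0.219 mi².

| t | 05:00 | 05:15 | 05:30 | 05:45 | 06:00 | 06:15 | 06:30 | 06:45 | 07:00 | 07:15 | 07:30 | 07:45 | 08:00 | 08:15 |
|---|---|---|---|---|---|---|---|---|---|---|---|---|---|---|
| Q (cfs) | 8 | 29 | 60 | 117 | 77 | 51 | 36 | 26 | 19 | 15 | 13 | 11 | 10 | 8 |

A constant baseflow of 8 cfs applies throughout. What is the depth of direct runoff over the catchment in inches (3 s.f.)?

d ≈ 0.651 in

Direct runoff: 0.0, 21.0, 52.0, 109.0, 69.0, 43.0, 28.0, 18.0, 11.0, 7.0, 5.0, 3.0, 2.0, 0.0 cfs; ΣQ_DR = 368.0 cfs.
V = ΣQ_DR · Δt = 368.0 × 900 s = 3.312 × 10^5 ft³.
Over A = 0.219 mi², depth = V / A = 0.651 in.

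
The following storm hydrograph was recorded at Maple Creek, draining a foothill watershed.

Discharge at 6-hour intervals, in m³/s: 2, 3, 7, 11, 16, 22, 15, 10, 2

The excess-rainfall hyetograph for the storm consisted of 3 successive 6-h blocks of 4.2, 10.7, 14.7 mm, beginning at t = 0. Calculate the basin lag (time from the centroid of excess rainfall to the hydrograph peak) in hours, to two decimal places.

t_L ≈ 18.87 h

Centroid of excess rainfall: t_c = Σ P_i·t̄_i / ΣP_i = 11.1284 h (block centres at 3, 9, 15 h).
Hydrograph peak occurs at t = 30 h, so basin lag t_L = 30 − 11.1284 = 18.87 h.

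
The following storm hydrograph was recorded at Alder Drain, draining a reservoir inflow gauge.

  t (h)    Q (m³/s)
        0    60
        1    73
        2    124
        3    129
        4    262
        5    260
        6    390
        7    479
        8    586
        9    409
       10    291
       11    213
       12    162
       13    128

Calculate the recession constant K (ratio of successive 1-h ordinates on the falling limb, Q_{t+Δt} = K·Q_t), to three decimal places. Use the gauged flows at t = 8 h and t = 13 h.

Using the recession-limb readings at t = 8 h and t = 13 h: Q falls from 586 to 128 m³/s over 5 intervals.
K = (Q₂/Q₁)^(1/5) = (128/586)^(1/5) = 0.738.

K ≈ 0.738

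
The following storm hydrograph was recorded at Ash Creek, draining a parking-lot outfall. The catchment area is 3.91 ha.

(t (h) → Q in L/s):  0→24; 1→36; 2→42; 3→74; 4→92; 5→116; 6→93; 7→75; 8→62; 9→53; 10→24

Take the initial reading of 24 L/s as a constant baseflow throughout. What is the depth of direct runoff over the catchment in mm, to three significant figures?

d ≈ 39.3 mm

Direct runoff: 0.0, 12.0, 18.0, 50.0, 68.0, 92.0, 69.0, 51.0, 38.0, 29.0, 0.0 L/s; ΣQ_DR = 427.0 L/s.
V = ΣQ_DR · Δt = 427.0 × 3600 s = 1.537 × 10^6 L.
Over A = 3.91 ha, depth = V / A = 39.3 mm.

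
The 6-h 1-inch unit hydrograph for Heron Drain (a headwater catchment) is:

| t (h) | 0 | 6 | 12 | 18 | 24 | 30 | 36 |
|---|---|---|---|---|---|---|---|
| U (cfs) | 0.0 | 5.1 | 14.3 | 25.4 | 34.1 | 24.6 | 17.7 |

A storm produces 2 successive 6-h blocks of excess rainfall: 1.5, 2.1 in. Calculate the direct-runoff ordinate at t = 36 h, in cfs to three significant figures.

By discrete convolution, Q_j = Σ (P_i / 1 in) · U_{j−i}.
At t = 36 h (j=6): Q = (1.5/1)·17.7 + (2.1/1)·24.6 = 78.2 cfs.

Q ≈ 78.2 cfs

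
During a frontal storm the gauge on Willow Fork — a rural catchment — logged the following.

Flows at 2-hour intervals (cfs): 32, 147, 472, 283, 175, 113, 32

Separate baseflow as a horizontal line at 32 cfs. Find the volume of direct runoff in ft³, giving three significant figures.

Direct-runoff ordinates (Q − Q_b): 0.0, 115.0, 440.0, 251.0, 143.0, 81.0, 0.0 cfs.
ΣQ_DR = 1030 cfs.
With Δt = 2 h = 7200 s, V = ΣQ_DR · Δt = 1030 × 7200 = 7.42 × 10^6 ft³.

V ≈ 7.42 × 10^6 ft³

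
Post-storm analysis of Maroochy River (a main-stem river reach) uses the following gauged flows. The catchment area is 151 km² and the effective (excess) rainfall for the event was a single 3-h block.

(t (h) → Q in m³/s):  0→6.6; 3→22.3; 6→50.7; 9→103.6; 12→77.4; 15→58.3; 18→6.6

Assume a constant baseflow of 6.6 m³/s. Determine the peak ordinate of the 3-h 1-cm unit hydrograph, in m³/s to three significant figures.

Direct runoff: 0.0, 15.7, 44.1, 97.0, 70.8, 51.7, 0.0 m³/s; ΣQ_DR = 279.3 m³/s, peak = 97.0 m³/s.
Runoff depth d = ΣQ_DR·Δt / A = 279.3 × 10800 / (151 km²) = 19.98 mm.
The 1-cm UH is the DRH scaled by (10 mm)/d, so U_p = 97.0 × 10/19.98 = 48.6 m³/s.

U_p ≈ 48.6 m³/s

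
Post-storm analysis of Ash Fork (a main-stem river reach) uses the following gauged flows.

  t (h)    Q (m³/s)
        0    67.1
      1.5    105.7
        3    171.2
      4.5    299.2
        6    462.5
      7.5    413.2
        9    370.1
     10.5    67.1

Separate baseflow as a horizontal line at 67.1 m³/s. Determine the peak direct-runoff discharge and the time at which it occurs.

Q_p = 395.4 m³/s at t = 6 h

Subtracting baseflow gives direct-runoff ordinates: 0.0, 38.6, 104.1, 232.1, 395.4, 346.1, 303.0, 0.0 m³/s.
The maximum is 395.4 m³/s, occurring at the reading for t = 6 h.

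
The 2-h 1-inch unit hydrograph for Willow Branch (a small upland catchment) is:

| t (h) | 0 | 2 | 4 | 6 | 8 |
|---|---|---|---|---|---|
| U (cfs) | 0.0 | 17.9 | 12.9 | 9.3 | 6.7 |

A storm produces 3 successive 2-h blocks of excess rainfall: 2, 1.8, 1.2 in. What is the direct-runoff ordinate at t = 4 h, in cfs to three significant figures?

By discrete convolution, Q_j = Σ (P_i / 1 in) · U_{j−i}.
At t = 4 h (j=2): Q = (2/1)·12.9 + (1.8/1)·17.9 + (1.2/1)·0.0 = 58.0 cfs.

Q ≈ 58.0 cfs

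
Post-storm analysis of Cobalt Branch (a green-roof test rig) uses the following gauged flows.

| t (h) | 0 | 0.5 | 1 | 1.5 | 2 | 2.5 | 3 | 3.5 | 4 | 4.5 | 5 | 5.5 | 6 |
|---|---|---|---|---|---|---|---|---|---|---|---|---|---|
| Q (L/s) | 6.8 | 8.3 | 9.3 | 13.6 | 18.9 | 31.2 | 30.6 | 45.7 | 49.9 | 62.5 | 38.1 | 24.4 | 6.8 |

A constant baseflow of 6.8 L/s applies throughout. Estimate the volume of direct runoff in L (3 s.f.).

V ≈ 4.64 × 10^5 L

Direct-runoff ordinates (Q − Q_b): 0.0, 1.5, 2.5, 6.8, 12.1, 24.4, 23.8, 38.9, 43.1, 55.7, 31.3, 17.6, 0.0 L/s.
ΣQ_DR = 257.7 L/s.
With Δt = 0.5 h = 1800 s, V = ΣQ_DR · Δt = 257.7 × 1800 = 4.64 × 10^5 L.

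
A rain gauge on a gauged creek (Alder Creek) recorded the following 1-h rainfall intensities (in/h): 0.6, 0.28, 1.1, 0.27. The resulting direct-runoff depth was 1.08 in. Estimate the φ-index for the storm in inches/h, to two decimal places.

Only the 2 blocks with intensity above φ contribute runoff: 0.6, 1.1 in/h.
Σ(I−φ)·Δt = d  ⇒  (0.6+1.1 − 2φ)·1 = 1.08
φ = (1.700 − 1.08/1) / 2 = 0.31 in/h.

φ ≈ 0.31 in/h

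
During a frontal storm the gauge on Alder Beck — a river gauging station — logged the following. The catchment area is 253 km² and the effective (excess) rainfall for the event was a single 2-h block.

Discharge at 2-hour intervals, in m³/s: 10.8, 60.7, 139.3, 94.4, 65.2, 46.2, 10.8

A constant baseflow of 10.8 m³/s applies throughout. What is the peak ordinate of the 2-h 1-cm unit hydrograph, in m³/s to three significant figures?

Direct runoff: 0.0, 49.9, 128.5, 83.6, 54.4, 35.4, 0.0 m³/s; ΣQ_DR = 351.8 m³/s, peak = 128.5 m³/s.
Runoff depth d = ΣQ_DR·Δt / A = 351.8 × 7200 / (253 km²) = 10.01 mm.
The 1-cm UH is the DRH scaled by (10 mm)/d, so U_p = 128.5 × 10/10.01 = 128 m³/s.

U_p ≈ 128 m³/s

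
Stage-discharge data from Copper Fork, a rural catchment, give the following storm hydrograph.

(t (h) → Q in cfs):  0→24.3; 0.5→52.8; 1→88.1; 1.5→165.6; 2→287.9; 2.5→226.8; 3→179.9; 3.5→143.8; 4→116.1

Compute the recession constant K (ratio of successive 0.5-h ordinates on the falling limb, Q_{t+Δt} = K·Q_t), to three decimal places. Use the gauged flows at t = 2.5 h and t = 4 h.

Using the recession-limb readings at t = 2.5 h and t = 4 h: Q falls from 226.8 to 116.1 cfs over 3 intervals.
K = (Q₂/Q₁)^(1/3) = (116.1/226.8)^(1/3) = 0.800.

K ≈ 0.800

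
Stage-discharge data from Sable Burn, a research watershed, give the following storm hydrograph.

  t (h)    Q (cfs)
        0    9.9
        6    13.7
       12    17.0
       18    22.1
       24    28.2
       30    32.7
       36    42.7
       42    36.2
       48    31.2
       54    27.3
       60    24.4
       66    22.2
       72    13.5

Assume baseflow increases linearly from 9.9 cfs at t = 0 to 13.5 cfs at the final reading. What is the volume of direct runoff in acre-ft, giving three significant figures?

Direct-runoff ordinates (Q − Q_b): 0.00, 3.50, 6.50, 11.30, 17.10, 21.30, 31.00, 24.20, 18.90, 14.70, 11.50, 9.00, 0.00 cfs.
ΣQ_DR = 169.0 cfs.
With Δt = 6 h = 21600 s, V = ΣQ_DR · Δt = 169.0 × 21600 = 3.65 × 10^6 ft³ = 83.8 acre-ft.

V ≈ 83.8 acre-ft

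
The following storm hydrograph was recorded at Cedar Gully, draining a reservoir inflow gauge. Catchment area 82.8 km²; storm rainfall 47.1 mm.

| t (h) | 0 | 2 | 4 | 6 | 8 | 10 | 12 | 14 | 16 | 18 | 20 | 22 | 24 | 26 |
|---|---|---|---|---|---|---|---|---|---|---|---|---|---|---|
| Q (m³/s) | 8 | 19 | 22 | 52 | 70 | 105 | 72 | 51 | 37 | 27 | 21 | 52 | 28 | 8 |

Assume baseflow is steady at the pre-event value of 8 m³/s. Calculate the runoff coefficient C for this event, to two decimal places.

C ≈ 0.85

ΣQ_DR = 460.0 m³/s; V = ΣQ_DR·Δt = 3.312 × 10^6 m³.
Runoff depth d = V / A = 40.00 mm.
C = d / P = 40.00 / 47.1 = 0.85.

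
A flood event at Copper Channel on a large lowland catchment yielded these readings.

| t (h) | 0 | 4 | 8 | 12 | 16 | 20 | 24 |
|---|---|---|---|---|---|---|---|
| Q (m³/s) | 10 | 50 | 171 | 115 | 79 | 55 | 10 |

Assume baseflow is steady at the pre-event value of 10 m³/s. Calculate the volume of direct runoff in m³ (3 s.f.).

Direct-runoff ordinates (Q − Q_b): 0.0, 40.0, 161.0, 105.0, 69.0, 45.0, 0.0 m³/s.
ΣQ_DR = 420.0 m³/s.
With Δt = 4 h = 14400 s, V = ΣQ_DR · Δt = 420.0 × 14400 = 6.05 × 10^6 m³.

V ≈ 6.05 × 10^6 m³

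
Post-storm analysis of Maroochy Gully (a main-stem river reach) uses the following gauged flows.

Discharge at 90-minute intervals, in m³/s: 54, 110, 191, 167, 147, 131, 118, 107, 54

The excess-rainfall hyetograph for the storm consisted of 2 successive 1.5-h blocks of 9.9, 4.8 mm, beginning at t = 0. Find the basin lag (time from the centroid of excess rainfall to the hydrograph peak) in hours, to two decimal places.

Centroid of excess rainfall: t_c = Σ P_i·t̄_i / ΣP_i = 1.2398 h (block centres at 0.75, 2.25 h).
Hydrograph peak occurs at t = 3 h, so basin lag t_L = 3 − 1.2398 = 1.76 h.

t_L ≈ 1.76 h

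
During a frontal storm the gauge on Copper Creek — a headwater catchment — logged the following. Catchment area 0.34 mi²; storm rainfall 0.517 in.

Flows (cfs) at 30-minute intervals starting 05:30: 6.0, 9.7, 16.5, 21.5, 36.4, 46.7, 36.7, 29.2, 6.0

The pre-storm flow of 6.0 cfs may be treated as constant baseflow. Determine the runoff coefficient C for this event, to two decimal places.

ΣQ_DR = 154.7 cfs; V = ΣQ_DR·Δt = 2.785 × 10^5 ft³.
Runoff depth d = V / A = 0.3525 in.
C = d / P = 0.3525 / 0.517 = 0.68.

C ≈ 0.68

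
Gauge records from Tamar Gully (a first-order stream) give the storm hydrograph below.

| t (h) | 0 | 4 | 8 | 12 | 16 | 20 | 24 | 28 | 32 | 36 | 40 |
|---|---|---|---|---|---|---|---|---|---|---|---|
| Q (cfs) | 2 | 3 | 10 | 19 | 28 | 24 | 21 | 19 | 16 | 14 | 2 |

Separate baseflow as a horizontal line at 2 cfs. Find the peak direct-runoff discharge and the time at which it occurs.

Q_p = 26.0 cfs at t = 16 h

Subtracting baseflow gives direct-runoff ordinates: 0.0, 1.0, 8.0, 17.0, 26.0, 22.0, 19.0, 17.0, 14.0, 12.0, 0.0 cfs.
The maximum is 26.0 cfs, occurring at the reading for t = 16 h.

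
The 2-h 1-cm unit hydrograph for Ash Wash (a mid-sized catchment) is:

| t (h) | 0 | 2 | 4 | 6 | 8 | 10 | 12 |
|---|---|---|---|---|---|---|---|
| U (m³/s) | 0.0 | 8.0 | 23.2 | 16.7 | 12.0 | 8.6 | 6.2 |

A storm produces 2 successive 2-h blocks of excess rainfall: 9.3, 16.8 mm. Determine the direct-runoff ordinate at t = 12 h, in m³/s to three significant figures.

By discrete convolution, Q_j = Σ (P_i / 10 mm) · U_{j−i}.
At t = 12 h (j=6): Q = (9.3/10)·6.2 + (16.8/10)·8.6 = 20.2 m³/s.

Q ≈ 20.2 m³/s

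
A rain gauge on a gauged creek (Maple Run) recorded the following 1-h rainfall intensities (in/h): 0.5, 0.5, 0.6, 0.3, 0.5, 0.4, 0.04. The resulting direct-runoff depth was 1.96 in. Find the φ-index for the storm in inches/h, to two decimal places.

φ ≈ 0.14 in/h

Only the 6 blocks with intensity above φ contribute runoff: 0.5, 0.5, 0.6, 0.3, 0.5, 0.4 in/h.
Σ(I−φ)·Δt = d  ⇒  (0.5+0.5+0.6+0.3+0.5+0.4 − 6φ)·1 = 1.96
φ = (2.800 − 1.96/1) / 6 = 0.14 in/h.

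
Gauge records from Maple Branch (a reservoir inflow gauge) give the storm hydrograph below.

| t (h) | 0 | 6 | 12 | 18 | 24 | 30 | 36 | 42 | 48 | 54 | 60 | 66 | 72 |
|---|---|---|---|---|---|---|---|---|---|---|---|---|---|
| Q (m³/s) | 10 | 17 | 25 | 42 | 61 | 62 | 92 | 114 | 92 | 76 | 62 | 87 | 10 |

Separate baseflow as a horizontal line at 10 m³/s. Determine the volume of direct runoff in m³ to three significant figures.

Direct-runoff ordinates (Q − Q_b): 0.0, 7.0, 15.0, 32.0, 51.0, 52.0, 82.0, 104.0, 82.0, 66.0, 52.0, 77.0, 0.0 m³/s.
ΣQ_DR = 620.0 m³/s.
With Δt = 6 h = 21600 s, V = ΣQ_DR · Δt = 620.0 × 21600 = 1.34 × 10^7 m³.

V ≈ 1.34 × 10^7 m³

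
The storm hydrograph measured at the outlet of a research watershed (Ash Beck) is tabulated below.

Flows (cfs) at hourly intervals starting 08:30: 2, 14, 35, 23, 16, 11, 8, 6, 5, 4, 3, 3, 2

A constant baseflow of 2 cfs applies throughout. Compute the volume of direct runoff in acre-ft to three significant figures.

Direct-runoff ordinates (Q − Q_b): 0.0, 12.0, 33.0, 21.0, 14.0, 9.0, 6.0, 4.0, 3.0, 2.0, 1.0, 1.0, 0.0 cfs.
ΣQ_DR = 106.0 cfs.
With Δt = 1 h = 3600 s, V = ΣQ_DR · Δt = 106.0 × 3600 = 3.82 × 10^5 ft³ = 8.76 acre-ft.

V ≈ 8.76 acre-ft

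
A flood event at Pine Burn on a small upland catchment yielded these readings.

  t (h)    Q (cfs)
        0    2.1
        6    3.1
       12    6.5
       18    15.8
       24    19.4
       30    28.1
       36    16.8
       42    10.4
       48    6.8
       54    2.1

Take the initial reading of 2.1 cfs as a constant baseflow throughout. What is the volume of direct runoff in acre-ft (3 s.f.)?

V ≈ 44.7 acre-ft

Direct-runoff ordinates (Q − Q_b): 0.0, 1.0, 4.4, 13.7, 17.3, 26.0, 14.7, 8.3, 4.7, 0.0 cfs.
ΣQ_DR = 90.10 cfs.
With Δt = 6 h = 21600 s, V = ΣQ_DR · Δt = 90.10 × 21600 = 1.95 × 10^6 ft³ = 44.7 acre-ft.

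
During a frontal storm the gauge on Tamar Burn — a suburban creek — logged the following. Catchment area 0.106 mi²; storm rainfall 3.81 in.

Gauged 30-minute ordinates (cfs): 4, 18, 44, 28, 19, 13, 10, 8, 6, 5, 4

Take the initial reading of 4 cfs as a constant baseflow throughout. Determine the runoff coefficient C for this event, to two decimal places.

C ≈ 0.22

ΣQ_DR = 115.0 cfs; V = ΣQ_DR·Δt = 2.070 × 10^5 ft³.
Runoff depth d = V / A = 0.8406 in.
C = d / P = 0.8406 / 3.81 = 0.22.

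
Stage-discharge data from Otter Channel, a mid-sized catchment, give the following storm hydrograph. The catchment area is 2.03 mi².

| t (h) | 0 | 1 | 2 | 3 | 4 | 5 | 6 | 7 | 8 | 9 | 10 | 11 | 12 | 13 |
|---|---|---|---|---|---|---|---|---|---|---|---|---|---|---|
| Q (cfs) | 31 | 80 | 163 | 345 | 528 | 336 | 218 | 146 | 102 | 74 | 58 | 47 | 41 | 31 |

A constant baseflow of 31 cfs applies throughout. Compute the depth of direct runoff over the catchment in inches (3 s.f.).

Direct runoff: 0.0, 49.0, 132.0, 314.0, 497.0, 305.0, 187.0, 115.0, 71.0, 43.0, 27.0, 16.0, 10.0, 0.0 cfs; ΣQ_DR = 1766 cfs.
V = ΣQ_DR · Δt = 1766 × 3600 s = 6.358 × 10^6 ft³.
Over A = 2.03 mi², depth = V / A = 1.35 in.

d ≈ 1.35 in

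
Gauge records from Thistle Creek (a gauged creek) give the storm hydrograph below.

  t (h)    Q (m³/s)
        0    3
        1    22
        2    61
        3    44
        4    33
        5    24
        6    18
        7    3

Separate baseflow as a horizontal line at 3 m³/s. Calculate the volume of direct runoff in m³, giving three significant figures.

V ≈ 6.62 × 10^5 m³

Direct-runoff ordinates (Q − Q_b): 0.0, 19.0, 58.0, 41.0, 30.0, 21.0, 15.0, 0.0 m³/s.
ΣQ_DR = 184.0 m³/s.
With Δt = 1 h = 3600 s, V = ΣQ_DR · Δt = 184.0 × 3600 = 6.62 × 10^5 m³.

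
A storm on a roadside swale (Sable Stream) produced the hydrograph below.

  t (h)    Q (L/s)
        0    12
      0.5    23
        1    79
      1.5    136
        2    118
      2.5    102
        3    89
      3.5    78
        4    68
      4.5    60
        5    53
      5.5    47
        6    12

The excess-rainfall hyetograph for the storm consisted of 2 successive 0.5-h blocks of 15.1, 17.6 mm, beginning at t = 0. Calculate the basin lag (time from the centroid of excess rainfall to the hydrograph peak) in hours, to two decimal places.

t_L ≈ 0.98 h

Centroid of excess rainfall: t_c = Σ P_i·t̄_i / ΣP_i = 0.5191 h (block centres at 0.25, 0.75 h).
Hydrograph peak occurs at t = 1.5 h, so basin lag t_L = 1.5 − 0.5191 = 0.98 h.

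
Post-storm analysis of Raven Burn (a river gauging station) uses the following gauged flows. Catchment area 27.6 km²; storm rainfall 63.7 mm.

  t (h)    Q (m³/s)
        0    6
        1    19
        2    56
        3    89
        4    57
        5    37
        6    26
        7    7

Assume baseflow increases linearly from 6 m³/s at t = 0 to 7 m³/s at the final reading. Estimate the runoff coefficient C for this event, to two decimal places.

C ≈ 0.50

ΣQ_DR = 245.0 m³/s; V = ΣQ_DR·Δt = 8.820 × 10^5 m³.
Runoff depth d = V / A = 31.96 mm.
C = d / P = 31.96 / 63.7 = 0.50.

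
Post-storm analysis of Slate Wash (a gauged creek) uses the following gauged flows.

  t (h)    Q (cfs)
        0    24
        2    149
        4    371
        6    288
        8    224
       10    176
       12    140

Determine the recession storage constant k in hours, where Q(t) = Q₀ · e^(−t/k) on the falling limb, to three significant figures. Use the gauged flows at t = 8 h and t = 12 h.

On the falling limb, Q drops from 224 to 140 cfs between t = 8 h and t = 12 h (Δt = 4 h).
k = −Δt / ln(Q₂/Q₁) = −4 / ln(140/224) = 8.51 h.

k ≈ 8.51 h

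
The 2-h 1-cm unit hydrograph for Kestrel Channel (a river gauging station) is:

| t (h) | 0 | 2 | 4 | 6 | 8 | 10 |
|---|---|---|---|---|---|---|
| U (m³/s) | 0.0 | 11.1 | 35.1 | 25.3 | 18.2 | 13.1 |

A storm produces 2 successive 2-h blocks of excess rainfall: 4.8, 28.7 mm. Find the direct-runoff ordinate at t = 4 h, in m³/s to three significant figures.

By discrete convolution, Q_j = Σ (P_i / 10 mm) · U_{j−i}.
At t = 4 h (j=2): Q = (4.8/10)·35.1 + (28.7/10)·11.1 = 48.7 m³/s.

Q ≈ 48.7 m³/s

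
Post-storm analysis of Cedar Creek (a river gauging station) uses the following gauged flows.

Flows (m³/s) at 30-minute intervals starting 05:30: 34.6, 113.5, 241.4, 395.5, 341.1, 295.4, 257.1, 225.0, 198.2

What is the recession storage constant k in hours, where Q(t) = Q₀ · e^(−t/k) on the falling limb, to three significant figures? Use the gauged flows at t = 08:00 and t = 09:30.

k ≈ 3.76 h

On the falling limb, Q drops from 295.4 to 198.2 m³/s between t = 08:00 and t = 09:30 (Δt = 1.5 h).
k = −Δt / ln(Q₂/Q₁) = −1.5 / ln(198.2/295.4) = 3.76 h.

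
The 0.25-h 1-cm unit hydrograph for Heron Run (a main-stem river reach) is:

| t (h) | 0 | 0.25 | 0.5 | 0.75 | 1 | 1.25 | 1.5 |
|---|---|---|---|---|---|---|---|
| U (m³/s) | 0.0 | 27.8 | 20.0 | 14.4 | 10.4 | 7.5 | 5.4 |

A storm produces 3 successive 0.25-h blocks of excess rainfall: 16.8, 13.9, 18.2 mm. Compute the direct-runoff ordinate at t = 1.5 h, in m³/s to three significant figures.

Q ≈ 38.4 m³/s

By discrete convolution, Q_j = Σ (P_i / 10 mm) · U_{j−i}.
At t = 1.5 h (j=6): Q = (16.8/10)·5.4 + (13.9/10)·7.5 + (18.2/10)·10.4 = 38.4 m³/s.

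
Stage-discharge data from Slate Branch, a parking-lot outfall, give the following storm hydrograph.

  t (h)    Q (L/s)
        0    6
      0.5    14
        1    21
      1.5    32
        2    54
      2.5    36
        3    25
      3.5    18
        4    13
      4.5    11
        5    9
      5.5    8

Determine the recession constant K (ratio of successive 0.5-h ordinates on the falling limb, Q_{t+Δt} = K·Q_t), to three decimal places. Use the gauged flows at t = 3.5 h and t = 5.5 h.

K ≈ 0.816

Using the recession-limb readings at t = 3.5 h and t = 5.5 h: Q falls from 18 to 8 L/s over 4 intervals.
K = (Q₂/Q₁)^(1/4) = (8/18)^(1/4) = 0.816.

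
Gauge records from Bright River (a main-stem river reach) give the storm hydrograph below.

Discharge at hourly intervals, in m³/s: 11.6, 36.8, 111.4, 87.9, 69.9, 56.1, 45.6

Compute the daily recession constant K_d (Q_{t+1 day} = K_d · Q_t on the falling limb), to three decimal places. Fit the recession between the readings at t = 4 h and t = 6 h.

Between t = 4 h and t = 6 h the flow falls from 69.9 to 45.6 m³/s over 2×1 h = 2 h.
Per-interval ratio K = (45.6/69.9)^(1/2) = 0.8077; K_d = K^(24/1) = 0.006.

K_d ≈ 0.006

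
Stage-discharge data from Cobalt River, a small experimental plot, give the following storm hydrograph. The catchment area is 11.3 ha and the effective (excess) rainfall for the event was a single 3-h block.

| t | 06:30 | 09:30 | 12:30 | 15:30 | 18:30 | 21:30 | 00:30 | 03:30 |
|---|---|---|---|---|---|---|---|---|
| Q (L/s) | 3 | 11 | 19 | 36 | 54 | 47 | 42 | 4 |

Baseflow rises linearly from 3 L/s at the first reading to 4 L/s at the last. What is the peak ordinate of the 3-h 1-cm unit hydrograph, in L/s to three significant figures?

Direct runoff: 0.00, 7.86, 15.71, 32.57, 50.43, 43.29, 38.14, 0.00 L/s; ΣQ_DR = 188.0 L/s, peak = 50.43 L/s.
Runoff depth d = ΣQ_DR·Δt / A = 188.0 × 10800 / (11.3 ha) = 17.97 mm.
The 1-cm UH is the DRH scaled by (10 mm)/d, so U_p = 50.43 × 10/17.97 = 28.1 L/s.

U_p ≈ 28.1 L/s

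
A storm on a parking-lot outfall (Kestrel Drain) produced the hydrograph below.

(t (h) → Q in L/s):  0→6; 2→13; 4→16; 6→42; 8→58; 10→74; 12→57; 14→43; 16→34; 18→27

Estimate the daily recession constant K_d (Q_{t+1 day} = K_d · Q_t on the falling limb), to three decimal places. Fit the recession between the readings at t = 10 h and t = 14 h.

K_d ≈ 0.038

Between t = 10 h and t = 14 h the flow falls from 74 to 43 L/s over 2×2 h = 4 h.
Per-interval ratio K = (43/74)^(1/2) = 0.7623; K_d = K^(24/2) = 0.038.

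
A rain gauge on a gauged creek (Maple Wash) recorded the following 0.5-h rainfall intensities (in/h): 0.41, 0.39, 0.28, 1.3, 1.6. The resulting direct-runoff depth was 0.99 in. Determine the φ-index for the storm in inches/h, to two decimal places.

Only the 2 blocks with intensity above φ contribute runoff: 1.3, 1.6 in/h.
Σ(I−φ)·Δt = d  ⇒  (1.3+1.6 − 2φ)·0.5 = 0.99
φ = (2.900 − 0.99/0.5) / 2 = 0.46 in/h.

φ ≈ 0.46 in/h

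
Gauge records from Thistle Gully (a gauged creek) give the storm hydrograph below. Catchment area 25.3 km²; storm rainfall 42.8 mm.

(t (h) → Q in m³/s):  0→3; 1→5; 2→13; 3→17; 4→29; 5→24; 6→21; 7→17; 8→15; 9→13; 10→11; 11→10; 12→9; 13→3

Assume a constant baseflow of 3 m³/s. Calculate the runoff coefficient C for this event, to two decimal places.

C ≈ 0.49

ΣQ_DR = 148.0 m³/s; V = ΣQ_DR·Δt = 5.328 × 10^5 m³.
Runoff depth d = V / A = 21.06 mm.
C = d / P = 21.06 / 42.8 = 0.49.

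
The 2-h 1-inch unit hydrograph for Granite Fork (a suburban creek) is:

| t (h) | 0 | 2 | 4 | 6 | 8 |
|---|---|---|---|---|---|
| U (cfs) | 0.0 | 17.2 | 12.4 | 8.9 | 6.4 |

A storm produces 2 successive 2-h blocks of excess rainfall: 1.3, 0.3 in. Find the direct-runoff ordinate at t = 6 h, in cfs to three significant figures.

By discrete convolution, Q_j = Σ (P_i / 1 in) · U_{j−i}.
At t = 6 h (j=3): Q = (1.3/1)·8.9 + (0.3/1)·12.4 = 15.3 cfs.

Q ≈ 15.3 cfs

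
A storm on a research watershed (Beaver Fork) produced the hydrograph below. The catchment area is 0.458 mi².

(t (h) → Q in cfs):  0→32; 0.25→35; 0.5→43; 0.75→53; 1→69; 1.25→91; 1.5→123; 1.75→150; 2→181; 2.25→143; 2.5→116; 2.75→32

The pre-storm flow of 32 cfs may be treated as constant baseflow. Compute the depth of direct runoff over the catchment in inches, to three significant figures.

d ≈ 0.579 in

Direct runoff: 0.0, 3.0, 11.0, 21.0, 37.0, 59.0, 91.0, 118.0, 149.0, 111.0, 84.0, 0.0 cfs; ΣQ_DR = 684.0 cfs.
V = ΣQ_DR · Δt = 684.0 × 900 s = 6.156 × 10^5 ft³.
Over A = 0.458 mi², depth = V / A = 0.579 in.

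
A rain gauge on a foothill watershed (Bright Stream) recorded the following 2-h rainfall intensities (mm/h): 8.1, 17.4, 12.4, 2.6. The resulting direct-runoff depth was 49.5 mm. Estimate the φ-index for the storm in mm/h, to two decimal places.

φ ≈ 4.38 mm/h

Only the 3 blocks with intensity above φ contribute runoff: 8.1, 17.4, 12.4 mm/h.
Σ(I−φ)·Δt = d  ⇒  (8.1+17.4+12.4 − 3φ)·2 = 49.5
φ = (37.90 − 49.5/2) / 3 = 4.38 mm/h.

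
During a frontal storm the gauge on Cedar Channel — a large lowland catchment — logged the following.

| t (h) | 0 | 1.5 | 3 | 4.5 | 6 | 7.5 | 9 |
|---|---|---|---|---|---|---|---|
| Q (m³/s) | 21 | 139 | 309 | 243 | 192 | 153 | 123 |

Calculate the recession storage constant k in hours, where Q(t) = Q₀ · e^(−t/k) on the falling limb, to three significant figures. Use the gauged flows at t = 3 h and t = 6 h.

On the falling limb, Q drops from 309 to 192 m³/s between t = 3 h and t = 6 h (Δt = 3 h).
k = −Δt / ln(Q₂/Q₁) = −3 / ln(192/309) = 6.30 h.

k ≈ 6.30 h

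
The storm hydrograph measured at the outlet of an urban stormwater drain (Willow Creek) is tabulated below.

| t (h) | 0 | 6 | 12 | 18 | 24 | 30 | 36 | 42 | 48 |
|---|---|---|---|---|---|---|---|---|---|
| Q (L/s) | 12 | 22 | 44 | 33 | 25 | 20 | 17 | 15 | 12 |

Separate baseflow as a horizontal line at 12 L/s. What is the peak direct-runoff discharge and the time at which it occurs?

Subtracting baseflow gives direct-runoff ordinates: 0.0, 10.0, 32.0, 21.0, 13.0, 8.0, 5.0, 3.0, 0.0 L/s.
The maximum is 32.0 L/s, occurring at the reading for t = 12 h.

Q_p = 32.0 L/s at t = 12 h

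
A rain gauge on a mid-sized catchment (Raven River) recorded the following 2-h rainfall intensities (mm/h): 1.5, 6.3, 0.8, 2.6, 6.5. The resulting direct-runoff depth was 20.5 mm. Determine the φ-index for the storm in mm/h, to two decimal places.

Only the 3 blocks with intensity above φ contribute runoff: 6.3, 2.6, 6.5 mm/h.
Σ(I−φ)·Δt = d  ⇒  (6.3+2.6+6.5 − 3φ)·2 = 20.5
φ = (15.40 − 20.5/2) / 3 = 1.72 mm/h.

φ ≈ 1.72 mm/h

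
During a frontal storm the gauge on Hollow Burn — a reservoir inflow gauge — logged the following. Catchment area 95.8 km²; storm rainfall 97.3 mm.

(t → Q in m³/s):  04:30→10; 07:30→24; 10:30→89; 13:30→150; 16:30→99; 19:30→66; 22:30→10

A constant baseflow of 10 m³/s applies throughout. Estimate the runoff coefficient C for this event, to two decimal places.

ΣQ_DR = 378.0 m³/s; V = ΣQ_DR·Δt = 4.082 × 10^6 m³.
Runoff depth d = V / A = 42.61 mm.
C = d / P = 42.61 / 97.3 = 0.44.

C ≈ 0.44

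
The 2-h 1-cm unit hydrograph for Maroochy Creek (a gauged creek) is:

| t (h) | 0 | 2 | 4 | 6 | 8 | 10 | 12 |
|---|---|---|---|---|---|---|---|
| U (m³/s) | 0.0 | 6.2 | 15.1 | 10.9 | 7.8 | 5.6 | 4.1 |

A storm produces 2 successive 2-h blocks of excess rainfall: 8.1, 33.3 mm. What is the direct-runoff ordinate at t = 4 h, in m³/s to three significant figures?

Q ≈ 32.9 m³/s

By discrete convolution, Q_j = Σ (P_i / 10 mm) · U_{j−i}.
At t = 4 h (j=2): Q = (8.1/10)·15.1 + (33.3/10)·6.2 = 32.9 m³/s.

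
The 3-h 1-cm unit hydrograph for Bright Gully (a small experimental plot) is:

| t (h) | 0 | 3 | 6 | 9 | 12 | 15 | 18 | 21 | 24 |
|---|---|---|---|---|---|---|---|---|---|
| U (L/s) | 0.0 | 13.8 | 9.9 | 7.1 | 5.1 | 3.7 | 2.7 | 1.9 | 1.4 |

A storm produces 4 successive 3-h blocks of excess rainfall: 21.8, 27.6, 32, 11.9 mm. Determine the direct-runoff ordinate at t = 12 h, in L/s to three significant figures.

By discrete convolution, Q_j = Σ (P_i / 10 mm) · U_{j−i}.
At t = 12 h (j=4): Q = (21.8/10)·5.1 + (27.6/10)·7.1 + (32/10)·9.9 + (11.9/10)·13.8 = 78.8 L/s.

Q ≈ 78.8 L/s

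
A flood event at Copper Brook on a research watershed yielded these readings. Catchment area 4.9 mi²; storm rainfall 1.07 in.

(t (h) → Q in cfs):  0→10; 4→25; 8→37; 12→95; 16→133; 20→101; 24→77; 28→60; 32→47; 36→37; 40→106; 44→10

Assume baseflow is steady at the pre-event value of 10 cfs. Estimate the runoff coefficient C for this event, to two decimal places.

ΣQ_DR = 618.0 cfs; V = ΣQ_DR·Δt = 8.899 × 10^6 ft³.
Runoff depth d = V / A = 0.7817 in.
C = d / P = 0.7817 / 1.07 = 0.73.

C ≈ 0.73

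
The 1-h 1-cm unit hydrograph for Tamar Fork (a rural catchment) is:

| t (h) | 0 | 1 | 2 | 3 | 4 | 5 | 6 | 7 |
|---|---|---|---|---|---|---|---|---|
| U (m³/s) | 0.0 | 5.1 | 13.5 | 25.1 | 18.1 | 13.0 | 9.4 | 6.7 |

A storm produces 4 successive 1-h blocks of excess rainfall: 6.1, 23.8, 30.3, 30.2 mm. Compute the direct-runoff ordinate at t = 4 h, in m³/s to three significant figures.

By discrete convolution, Q_j = Σ (P_i / 10 mm) · U_{j−i}.
At t = 4 h (j=4): Q = (6.1/10)·18.1 + (23.8/10)·25.1 + (30.3/10)·13.5 + (30.2/10)·5.1 = 127 m³/s.

Q ≈ 127 m³/s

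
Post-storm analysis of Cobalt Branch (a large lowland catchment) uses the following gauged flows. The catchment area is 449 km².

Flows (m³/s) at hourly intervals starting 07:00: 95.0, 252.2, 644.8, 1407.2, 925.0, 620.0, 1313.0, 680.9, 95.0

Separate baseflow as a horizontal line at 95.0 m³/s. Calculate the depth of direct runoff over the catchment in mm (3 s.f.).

d ≈ 41.5 mm

Direct runoff: 0.0, 157.2, 549.8, 1312.2, 830.0, 525.0, 1218.0, 585.9, 0.0 m³/s; ΣQ_DR = 5178 m³/s.
V = ΣQ_DR · Δt = 5178 × 3600 s = 1.864 × 10^7 m³.
Over A = 449 km², depth = V / A = 41.5 mm.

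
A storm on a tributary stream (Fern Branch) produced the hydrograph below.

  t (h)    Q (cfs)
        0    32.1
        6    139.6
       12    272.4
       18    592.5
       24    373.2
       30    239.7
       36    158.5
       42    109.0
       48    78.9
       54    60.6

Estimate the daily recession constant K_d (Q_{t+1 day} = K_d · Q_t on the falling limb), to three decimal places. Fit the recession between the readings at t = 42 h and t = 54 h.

K_d ≈ 0.309

Between t = 42 h and t = 54 h the flow falls from 109.0 to 60.6 cfs over 2×6 h = 12 h.
Per-interval ratio K = (60.6/109.0)^(1/2) = 0.7456; K_d = K^(24/6) = 0.309.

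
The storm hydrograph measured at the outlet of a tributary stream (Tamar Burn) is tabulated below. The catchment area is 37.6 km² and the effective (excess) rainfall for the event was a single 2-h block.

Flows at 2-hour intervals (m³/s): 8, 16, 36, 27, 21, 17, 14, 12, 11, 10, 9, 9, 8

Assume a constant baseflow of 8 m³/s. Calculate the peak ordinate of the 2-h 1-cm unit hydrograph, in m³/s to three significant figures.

Direct runoff: 0.0, 8.0, 28.0, 19.0, 13.0, 9.0, 6.0, 4.0, 3.0, 2.0, 1.0, 1.0, 0.0 m³/s; ΣQ_DR = 94.00 m³/s, peak = 28.0 m³/s.
Runoff depth d = ΣQ_DR·Δt / A = 94.00 × 7200 / (37.6 km²) = 18.00 mm.
The 1-cm UH is the DRH scaled by (10 mm)/d, so U_p = 28.0 × 10/18.00 = 15.6 m³/s.

U_p ≈ 15.6 m³/s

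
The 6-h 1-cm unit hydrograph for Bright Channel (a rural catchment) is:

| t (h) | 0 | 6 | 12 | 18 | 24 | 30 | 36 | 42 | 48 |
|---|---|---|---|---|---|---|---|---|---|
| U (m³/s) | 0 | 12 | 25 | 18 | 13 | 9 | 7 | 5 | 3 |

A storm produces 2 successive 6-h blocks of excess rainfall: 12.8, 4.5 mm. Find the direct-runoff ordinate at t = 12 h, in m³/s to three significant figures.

Q ≈ 37.4 m³/s

By discrete convolution, Q_j = Σ (P_i / 10 mm) · U_{j−i}.
At t = 12 h (j=2): Q = (12.8/10)·25 + (4.5/10)·12 = 37.4 m³/s.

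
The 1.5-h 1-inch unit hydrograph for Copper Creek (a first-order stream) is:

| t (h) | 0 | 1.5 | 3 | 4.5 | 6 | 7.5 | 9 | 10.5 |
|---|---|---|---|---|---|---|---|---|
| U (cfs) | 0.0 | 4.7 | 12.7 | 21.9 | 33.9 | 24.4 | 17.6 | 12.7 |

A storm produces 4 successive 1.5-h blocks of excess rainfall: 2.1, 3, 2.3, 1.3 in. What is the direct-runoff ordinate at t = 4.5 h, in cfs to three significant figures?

Q ≈ 94.9 cfs

By discrete convolution, Q_j = Σ (P_i / 1 in) · U_{j−i}.
At t = 4.5 h (j=3): Q = (2.1/1)·21.9 + (3/1)·12.7 + (2.3/1)·4.7 + (1.3/1)·0.0 = 94.9 cfs.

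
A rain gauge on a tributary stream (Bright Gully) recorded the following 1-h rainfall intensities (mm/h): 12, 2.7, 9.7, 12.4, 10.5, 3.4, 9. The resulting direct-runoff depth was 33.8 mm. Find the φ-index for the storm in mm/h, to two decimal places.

Only the 5 blocks with intensity above φ contribute runoff: 12, 9.7, 12.4, 10.5, 9 mm/h.
Σ(I−φ)·Δt = d  ⇒  (12+9.7+12.4+10.5+9 − 5φ)·1 = 33.8
φ = (53.60 − 33.8/1) / 5 = 3.96 mm/h.

φ ≈ 3.96 mm/h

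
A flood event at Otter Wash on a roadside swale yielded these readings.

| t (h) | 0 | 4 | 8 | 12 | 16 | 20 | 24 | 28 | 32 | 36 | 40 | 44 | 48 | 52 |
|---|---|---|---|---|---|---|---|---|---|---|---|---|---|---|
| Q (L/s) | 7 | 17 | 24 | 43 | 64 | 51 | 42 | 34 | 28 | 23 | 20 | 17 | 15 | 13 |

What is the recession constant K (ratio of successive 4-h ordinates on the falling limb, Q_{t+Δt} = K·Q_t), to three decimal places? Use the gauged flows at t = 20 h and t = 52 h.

K ≈ 0.843

Using the recession-limb readings at t = 20 h and t = 52 h: Q falls from 51 to 13 L/s over 8 intervals.
K = (Q₂/Q₁)^(1/8) = (13/51)^(1/8) = 0.843.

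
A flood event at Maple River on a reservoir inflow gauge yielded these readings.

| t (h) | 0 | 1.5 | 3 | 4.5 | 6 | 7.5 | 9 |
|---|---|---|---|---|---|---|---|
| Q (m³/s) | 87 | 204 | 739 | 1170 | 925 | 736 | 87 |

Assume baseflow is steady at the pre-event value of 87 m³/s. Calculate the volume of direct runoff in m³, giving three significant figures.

Direct-runoff ordinates (Q − Q_b): 0.0, 117.0, 652.0, 1083.0, 838.0, 649.0, 0.0 m³/s.
ΣQ_DR = 3339 m³/s.
With Δt = 1.5 h = 5400 s, V = ΣQ_DR · Δt = 3339 × 5400 = 1.80 × 10^7 m³.

V ≈ 1.80 × 10^7 m³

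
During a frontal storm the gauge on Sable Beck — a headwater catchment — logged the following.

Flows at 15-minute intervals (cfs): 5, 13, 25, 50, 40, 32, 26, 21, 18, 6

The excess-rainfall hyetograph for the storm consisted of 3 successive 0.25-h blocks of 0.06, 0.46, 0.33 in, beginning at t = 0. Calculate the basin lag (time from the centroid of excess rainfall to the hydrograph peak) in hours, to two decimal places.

t_L ≈ 0.30 h

Centroid of excess rainfall: t_c = Σ P_i·t̄_i / ΣP_i = 0.4544 h (block centres at 0.125, 0.375, 0.625 h).
Hydrograph peak occurs at t = 0.75 h, so basin lag t_L = 0.75 − 0.4544 = 0.30 h.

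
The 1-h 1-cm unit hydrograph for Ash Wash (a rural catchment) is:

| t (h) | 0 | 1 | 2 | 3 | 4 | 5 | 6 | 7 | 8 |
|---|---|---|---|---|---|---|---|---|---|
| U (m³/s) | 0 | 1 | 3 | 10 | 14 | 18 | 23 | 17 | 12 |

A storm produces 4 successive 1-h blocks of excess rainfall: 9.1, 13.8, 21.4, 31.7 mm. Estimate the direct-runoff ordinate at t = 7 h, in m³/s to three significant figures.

By discrete convolution, Q_j = Σ (P_i / 10 mm) · U_{j−i}.
At t = 7 h (j=7): Q = (9.1/10)·17 + (13.8/10)·23 + (21.4/10)·18 + (31.7/10)·14 = 130 m³/s.

Q ≈ 130 m³/s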